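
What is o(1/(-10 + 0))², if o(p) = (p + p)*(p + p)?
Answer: 1/625 ≈ 0.0016000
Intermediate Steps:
o(p) = 4*p² (o(p) = (2*p)*(2*p) = 4*p²)
o(1/(-10 + 0))² = (4*(1/(-10 + 0))²)² = (4*(1/(-10))²)² = (4*(-⅒)²)² = (4*(1/100))² = (1/25)² = 1/625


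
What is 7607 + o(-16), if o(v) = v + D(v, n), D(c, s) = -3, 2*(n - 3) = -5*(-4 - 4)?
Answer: 7588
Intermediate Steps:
n = 23 (n = 3 + (-5*(-4 - 4))/2 = 3 + (-5*(-8))/2 = 3 + (½)*40 = 3 + 20 = 23)
o(v) = -3 + v (o(v) = v - 3 = -3 + v)
7607 + o(-16) = 7607 + (-3 - 16) = 7607 - 19 = 7588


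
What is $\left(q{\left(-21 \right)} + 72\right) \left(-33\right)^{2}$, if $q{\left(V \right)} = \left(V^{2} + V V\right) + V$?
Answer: $1016037$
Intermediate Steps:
$q{\left(V \right)} = V + 2 V^{2}$ ($q{\left(V \right)} = \left(V^{2} + V^{2}\right) + V = 2 V^{2} + V = V + 2 V^{2}$)
$\left(q{\left(-21 \right)} + 72\right) \left(-33\right)^{2} = \left(- 21 \left(1 + 2 \left(-21\right)\right) + 72\right) \left(-33\right)^{2} = \left(- 21 \left(1 - 42\right) + 72\right) 1089 = \left(\left(-21\right) \left(-41\right) + 72\right) 1089 = \left(861 + 72\right) 1089 = 933 \cdot 1089 = 1016037$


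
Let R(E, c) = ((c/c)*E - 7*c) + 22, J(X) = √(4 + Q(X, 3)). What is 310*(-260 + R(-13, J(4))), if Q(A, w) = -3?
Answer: -79980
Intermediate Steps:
J(X) = 1 (J(X) = √(4 - 3) = √1 = 1)
R(E, c) = 22 + E - 7*c (R(E, c) = (1*E - 7*c) + 22 = (E - 7*c) + 22 = 22 + E - 7*c)
310*(-260 + R(-13, J(4))) = 310*(-260 + (22 - 13 - 7*1)) = 310*(-260 + (22 - 13 - 7)) = 310*(-260 + 2) = 310*(-258) = -79980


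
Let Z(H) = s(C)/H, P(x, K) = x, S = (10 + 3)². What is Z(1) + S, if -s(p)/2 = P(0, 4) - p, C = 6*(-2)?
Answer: 145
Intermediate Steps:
S = 169 (S = 13² = 169)
C = -12
s(p) = 2*p (s(p) = -2*(0 - p) = -(-2)*p = 2*p)
Z(H) = -24/H (Z(H) = (2*(-12))/H = -24/H)
Z(1) + S = -24/1 + 169 = -24*1 + 169 = -24 + 169 = 145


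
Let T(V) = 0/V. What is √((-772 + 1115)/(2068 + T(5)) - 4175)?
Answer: I*√4463548969/1034 ≈ 64.613*I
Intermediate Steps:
T(V) = 0
√((-772 + 1115)/(2068 + T(5)) - 4175) = √((-772 + 1115)/(2068 + 0) - 4175) = √(343/2068 - 4175) = √(-8633557/2068) = I*√4463548969/1034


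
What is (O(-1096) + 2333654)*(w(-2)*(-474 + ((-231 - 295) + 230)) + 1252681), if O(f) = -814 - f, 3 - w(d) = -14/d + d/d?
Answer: 2932662936016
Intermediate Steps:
w(d) = 2 + 14/d (w(d) = 3 - (-14/d + d/d) = 3 - (-14/d + 1) = 3 - (1 - 14/d) = 3 + (-1 + 14/d) = 2 + 14/d)
(O(-1096) + 2333654)*(w(-2)*(-474 + ((-231 - 295) + 230)) + 1252681) = ((-814 - 1*(-1096)) + 2333654)*((2 + 14/(-2))*(-474 + ((-231 - 295) + 230)) + 1252681) = ((-814 + 1096) + 2333654)*((2 + 14*(-½))*(-474 + (-526 + 230)) + 1252681) = (282 + 2333654)*((2 - 7)*(-474 - 296) + 1252681) = 2333936*(-5*(-770) + 1252681) = 2333936*(3850 + 1252681) = 2333936*1256531 = 2932662936016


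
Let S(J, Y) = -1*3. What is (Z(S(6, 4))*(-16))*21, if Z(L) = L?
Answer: 1008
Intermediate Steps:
S(J, Y) = -3
(Z(S(6, 4))*(-16))*21 = -3*(-16)*21 = 48*21 = 1008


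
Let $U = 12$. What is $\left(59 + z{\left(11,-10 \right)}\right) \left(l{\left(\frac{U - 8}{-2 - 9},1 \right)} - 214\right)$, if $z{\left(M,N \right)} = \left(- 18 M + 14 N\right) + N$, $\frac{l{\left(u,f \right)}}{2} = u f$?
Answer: $\frac{682618}{11} \approx 62056.0$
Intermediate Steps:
$l{\left(u,f \right)} = 2 f u$ ($l{\left(u,f \right)} = 2 u f = 2 f u$)
$z{\left(M,N \right)} = - 18 M + 15 N$
$\left(59 + z{\left(11,-10 \right)}\right) \left(l{\left(\frac{U - 8}{-2 - 9},1 \right)} - 214\right) = \left(59 + \left(\left(-18\right) 11 + 15 \left(-10\right)\right)\right) \left(2 \cdot 1 \frac{12 - 8}{-2 - 9} - 214\right) = \left(59 - 348\right) \left(2 \cdot 1 \frac{4}{-11} - 214\right) = \left(59 - 348\right) \left(2 \cdot 1 \cdot 4 \left(- \frac{1}{11}\right) - 214\right) = - 289 \left(2 \cdot 1 \left(- \frac{4}{11}\right) - 214\right) = - 289 \left(- \frac{8}{11} - 214\right) = \left(-289\right) \left(- \frac{2362}{11}\right) = \frac{682618}{11}$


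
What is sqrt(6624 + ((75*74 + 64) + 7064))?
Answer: sqrt(19302) ≈ 138.93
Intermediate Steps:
sqrt(6624 + ((75*74 + 64) + 7064)) = sqrt(6624 + ((5550 + 64) + 7064)) = sqrt(6624 + (5614 + 7064)) = sqrt(6624 + 12678) = sqrt(19302)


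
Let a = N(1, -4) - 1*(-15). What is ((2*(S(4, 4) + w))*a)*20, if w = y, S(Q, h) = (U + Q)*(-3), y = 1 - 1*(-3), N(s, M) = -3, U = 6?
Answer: -12480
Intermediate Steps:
y = 4 (y = 1 + 3 = 4)
S(Q, h) = -18 - 3*Q (S(Q, h) = (6 + Q)*(-3) = -18 - 3*Q)
w = 4
a = 12 (a = -3 - 1*(-15) = -3 + 15 = 12)
((2*(S(4, 4) + w))*a)*20 = ((2*((-18 - 3*4) + 4))*12)*20 = ((2*((-18 - 12) + 4))*12)*20 = ((2*(-30 + 4))*12)*20 = ((2*(-26))*12)*20 = -52*12*20 = -624*20 = -12480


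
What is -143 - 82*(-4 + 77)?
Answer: -6129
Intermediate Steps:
-143 - 82*(-4 + 77) = -143 - 82*73 = -143 - 5986 = -6129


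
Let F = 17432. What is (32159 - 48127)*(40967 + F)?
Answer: -932515232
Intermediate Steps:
(32159 - 48127)*(40967 + F) = (32159 - 48127)*(40967 + 17432) = -15968*58399 = -932515232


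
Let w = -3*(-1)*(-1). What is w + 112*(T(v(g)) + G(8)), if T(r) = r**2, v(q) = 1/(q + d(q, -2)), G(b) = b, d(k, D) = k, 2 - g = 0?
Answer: 900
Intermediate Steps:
g = 2 (g = 2 - 1*0 = 2 + 0 = 2)
w = -3 (w = 3*(-1) = -3)
v(q) = 1/(2*q) (v(q) = 1/(q + q) = 1/(2*q))
w + 112*(T(v(g)) + G(8)) = -3 + 112*(((1/2)/2)**2 + 8) = -3 + 112*(((1/2)*(1/2))**2 + 8) = -3 + 112*((1/4)**2 + 8) = -3 + 112*(1/16 + 8) = -3 + 112*(129/16) = -3 + 903 = 900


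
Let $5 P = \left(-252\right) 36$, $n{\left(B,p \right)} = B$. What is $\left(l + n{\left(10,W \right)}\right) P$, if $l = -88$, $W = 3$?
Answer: $\frac{707616}{5} \approx 1.4152 \cdot 10^{5}$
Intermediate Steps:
$P = - \frac{9072}{5}$ ($P = \frac{\left(-252\right) 36}{5} = \frac{1}{5} \left(-9072\right) = - \frac{9072}{5} \approx -1814.4$)
$\left(l + n{\left(10,W \right)}\right) P = \left(-88 + 10\right) \left(- \frac{9072}{5}\right) = \left(-78\right) \left(- \frac{9072}{5}\right) = \frac{707616}{5}$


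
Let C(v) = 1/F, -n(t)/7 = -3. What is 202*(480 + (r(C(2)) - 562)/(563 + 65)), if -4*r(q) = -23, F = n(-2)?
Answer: 121557035/1256 ≈ 96781.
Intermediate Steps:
n(t) = 21 (n(t) = -7*(-3) = 21)
F = 21
C(v) = 1/21
r(q) = 23/4 (r(q) = -¼*(-23) = 23/4)
202*(480 + (r(C(2)) - 562)/(563 + 65)) = 202*(480 + (23/4 - 562)/(563 + 65)) = 202*(480 - 2225/4/628) = 202*(480 - 2225/4*1/628) = 202*(480 - 2225/2512) = 202*(1203535/2512) = 121557035/1256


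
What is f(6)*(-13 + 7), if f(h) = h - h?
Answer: 0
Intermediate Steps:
f(h) = 0
f(6)*(-13 + 7) = 0*(-13 + 7) = 0*(-6) = 0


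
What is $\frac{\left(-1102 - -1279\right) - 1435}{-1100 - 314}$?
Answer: $\frac{629}{707} \approx 0.88968$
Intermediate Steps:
$\frac{\left(-1102 - -1279\right) - 1435}{-1100 - 314} = \frac{\left(-1102 + 1279\right) - 1435}{-1414} = \left(177 - 1435\right) \left(- \frac{1}{1414}\right) = \left(-1258\right) \left(- \frac{1}{1414}\right) = \frac{629}{707}$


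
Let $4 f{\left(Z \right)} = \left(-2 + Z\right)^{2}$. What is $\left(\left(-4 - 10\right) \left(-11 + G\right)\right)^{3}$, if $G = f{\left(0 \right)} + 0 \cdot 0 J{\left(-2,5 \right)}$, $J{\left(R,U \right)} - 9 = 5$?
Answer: $2744000$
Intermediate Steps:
$J{\left(R,U \right)} = 14$ ($J{\left(R,U \right)} = 9 + 5 = 14$)
$f{\left(Z \right)} = \frac{\left(-2 + Z\right)^{2}}{4}$
$G = 1$ ($G = \frac{\left(-2 + 0\right)^{2}}{4} + 0 \cdot 0 \cdot 14 = \frac{\left(-2\right)^{2}}{4} + 0 \cdot 14 = \frac{1}{4} \cdot 4 + 0 = 1 + 0 = 1$)
$\left(\left(-4 - 10\right) \left(-11 + G\right)\right)^{3} = \left(\left(-4 - 10\right) \left(-11 + 1\right)\right)^{3} = \left(\left(-14\right) \left(-10\right)\right)^{3} = 140^{3} = 2744000$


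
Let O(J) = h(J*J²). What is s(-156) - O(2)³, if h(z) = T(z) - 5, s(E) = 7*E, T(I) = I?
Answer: -1119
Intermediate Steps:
h(z) = -5 + z (h(z) = z - 5 = -5 + z)
O(J) = -5 + J³ (O(J) = -5 + J*J² = -5 + J³)
s(-156) - O(2)³ = 7*(-156) - (-5 + 2³)³ = -1092 - (-5 + 8)³ = -1092 - 1*3³ = -1092 - 1*27 = -1092 - 27 = -1119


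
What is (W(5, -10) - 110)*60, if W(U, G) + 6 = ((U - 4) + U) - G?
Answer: -6000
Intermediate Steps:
W(U, G) = -10 - G + 2*U (W(U, G) = -6 + (((U - 4) + U) - G) = -6 + (((-4 + U) + U) - G) = -6 + ((-4 + 2*U) - G) = -6 + (-4 - G + 2*U) = -10 - G + 2*U)
(W(5, -10) - 110)*60 = ((-10 - 1*(-10) + 2*5) - 110)*60 = ((-10 + 10 + 10) - 110)*60 = (10 - 110)*60 = -100*60 = -6000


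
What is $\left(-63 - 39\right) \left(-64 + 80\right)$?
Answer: $-1632$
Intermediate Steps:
$\left(-63 - 39\right) \left(-64 + 80\right) = \left(-102\right) 16 = -1632$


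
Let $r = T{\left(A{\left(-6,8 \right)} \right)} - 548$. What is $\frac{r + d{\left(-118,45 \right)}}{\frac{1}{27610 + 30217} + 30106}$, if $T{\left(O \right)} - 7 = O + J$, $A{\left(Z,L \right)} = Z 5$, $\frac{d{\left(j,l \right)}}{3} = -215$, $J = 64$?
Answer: $- \frac{22205568}{580313221} \approx -0.038265$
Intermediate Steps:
$d{\left(j,l \right)} = -645$ ($d{\left(j,l \right)} = 3 \left(-215\right) = -645$)
$A{\left(Z,L \right)} = 5 Z$
$T{\left(O \right)} = 71 + O$ ($T{\left(O \right)} = 7 + \left(O + 64\right) = 7 + \left(64 + O\right) = 71 + O$)
$r = -507$ ($r = \left(71 + 5 \left(-6\right)\right) - 548 = \left(71 - 30\right) - 548 = 41 - 548 = -507$)
$\frac{r + d{\left(-118,45 \right)}}{\frac{1}{27610 + 30217} + 30106} = \frac{-507 - 645}{\frac{1}{27610 + 30217} + 30106} = - \frac{1152}{\frac{1}{57827} + 30106} = - \frac{1152}{\frac{1740939663}{57827}} = \left(-1152\right) \frac{57827}{1740939663} = - \frac{22205568}{580313221}$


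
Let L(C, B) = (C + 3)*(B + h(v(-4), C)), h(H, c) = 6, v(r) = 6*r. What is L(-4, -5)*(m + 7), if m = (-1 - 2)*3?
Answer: 2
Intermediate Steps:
m = -9 (m = -3*3 = -9)
L(C, B) = (3 + C)*(6 + B) (L(C, B) = (C + 3)*(B + 6) = (3 + C)*(6 + B))
L(-4, -5)*(m + 7) = (18 + 3*(-5) + 6*(-4) - 5*(-4))*(-9 + 7) = (18 - 15 - 24 + 20)*(-2) = -1*(-2) = 2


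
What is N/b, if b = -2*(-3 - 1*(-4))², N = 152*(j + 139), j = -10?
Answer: -9804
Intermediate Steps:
N = 19608 (N = 152*(-10 + 139) = 152*129 = 19608)
b = -2 (b = -2*(-3 + 4)² = -2*1² = -2*1 = -2)
N/b = 19608/(-2) = 19608*(-½) = -9804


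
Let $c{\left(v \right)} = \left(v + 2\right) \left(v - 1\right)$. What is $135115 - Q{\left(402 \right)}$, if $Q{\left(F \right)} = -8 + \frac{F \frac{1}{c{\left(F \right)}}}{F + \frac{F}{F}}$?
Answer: $\frac{4410928997937}{32643806} \approx 1.3512 \cdot 10^{5}$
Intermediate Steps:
$c{\left(v \right)} = \left(-1 + v\right) \left(2 + v\right)$ ($c{\left(v \right)} = \left(2 + v\right) \left(-1 + v\right) = \left(-1 + v\right) \left(2 + v\right)$)
$Q{\left(F \right)} = -8 + \frac{F}{\left(1 + F\right) \left(-2 + F + F^{2}\right)}$ ($Q{\left(F \right)} = -8 + \frac{F \frac{1}{-2 + F + F^{2}}}{F + \frac{F}{F}} = -8 + \frac{F \frac{1}{-2 + F + F^{2}}}{F + 1} = -8 + \frac{F \frac{1}{-2 + F + F^{2}}}{1 + F} = -8 + \frac{F}{\left(1 + F\right) \left(-2 + F + F^{2}\right)}$)
$135115 - Q{\left(402 \right)} = 135115 - \frac{16 - 16 \cdot 402^{2} - 8 \cdot 402^{3} + 9 \cdot 402}{-2 + 402^{3} - 402 + 2 \cdot 402^{2}} = 135115 - \frac{16 - 2585664 - 519718464 + 3618}{-2 + 64964808 - 402 + 2 \cdot 161604} = 135115 - \frac{16 - 2585664 - 519718464 + 3618}{-2 + 64964808 - 402 + 323208} = 135115 - \frac{1}{65287612} \left(-522300494\right) = 135115 - - \frac{261150247}{32643806} = 135115 + \frac{261150247}{32643806} = \frac{4410928997937}{32643806}$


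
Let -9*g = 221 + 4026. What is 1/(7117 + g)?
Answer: 9/59806 ≈ 0.00015049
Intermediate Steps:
g = -4247/9 (g = -(221 + 4026)/9 = -⅑*4247 = -4247/9 ≈ -471.89)
1/(7117 + g) = 1/(7117 - 4247/9) = 1/(59806/9) = 9/59806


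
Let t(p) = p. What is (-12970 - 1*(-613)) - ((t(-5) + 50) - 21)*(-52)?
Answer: -11109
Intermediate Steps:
(-12970 - 1*(-613)) - ((t(-5) + 50) - 21)*(-52) = (-12970 - 1*(-613)) - ((-5 + 50) - 21)*(-52) = (-12970 + 613) - (45 - 21)*(-52) = -12357 - 24*(-52) = -12357 - 1*(-1248) = -12357 + 1248 = -11109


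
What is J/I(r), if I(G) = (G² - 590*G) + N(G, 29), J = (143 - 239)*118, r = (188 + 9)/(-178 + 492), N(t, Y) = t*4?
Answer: 372298496/12069993 ≈ 30.845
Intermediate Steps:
N(t, Y) = 4*t
r = 197/314 ≈ 0.62739
J = -11328 (J = -96*118 = -11328)
I(G) = G² - 586*G (I(G) = (G² - 590*G) + 4*G = G² - 586*G)
J/I(r) = -11328*314/(197*(-586 + 197/314)) = -11328/((197/314)*(-183807/314)) = -11328/(-36209979/98596) = -11328*(-98596/36209979) = 372298496/12069993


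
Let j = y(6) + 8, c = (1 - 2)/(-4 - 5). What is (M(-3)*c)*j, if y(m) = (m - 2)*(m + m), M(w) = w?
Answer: -56/3 ≈ -18.667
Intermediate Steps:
y(m) = 2*m*(-2 + m) (y(m) = (-2 + m)*(2*m) = 2*m*(-2 + m))
c = ⅑ (c = -1/(-9) = -1*(-⅑) = ⅑ ≈ 0.11111)
j = 56 (j = 2*6*(-2 + 6) + 8 = 2*6*4 + 8 = 48 + 8 = 56)
(M(-3)*c)*j = -3*⅑*56 = -⅓*56 = -56/3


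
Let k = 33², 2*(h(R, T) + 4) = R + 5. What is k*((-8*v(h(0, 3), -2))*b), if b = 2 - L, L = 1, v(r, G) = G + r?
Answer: 30492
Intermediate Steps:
h(R, T) = -3/2 + R/2 (h(R, T) = -4 + (R + 5)/2 = -4 + (5 + R)/2 = -4 + (5/2 + R/2) = -3/2 + R/2)
k = 1089
b = 1 (b = 2 - 1*1 = 2 - 1 = 1)
k*((-8*v(h(0, 3), -2))*b) = 1089*(-8*(-2 + (-3/2 + (½)*0))*1) = 1089*(-8*(-2 + (-3/2 + 0))*1) = 1089*(-8*(-2 - 3/2)*1) = 1089*(-8*(-7/2)*1) = 1089*(28*1) = 1089*28 = 30492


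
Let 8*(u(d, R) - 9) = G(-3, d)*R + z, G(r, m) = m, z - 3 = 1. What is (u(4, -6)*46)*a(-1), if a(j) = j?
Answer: -299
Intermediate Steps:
z = 4 (z = 3 + 1 = 4)
u(d, R) = 19/2 + R*d/8 (u(d, R) = 9 + (d*R + 4)/8 = 9 + (R*d + 4)/8 = 9 + (4 + R*d)/8 = 9 + (½ + R*d/8) = 19/2 + R*d/8)
(u(4, -6)*46)*a(-1) = ((19/2 + (⅛)*(-6)*4)*46)*(-1) = ((19/2 - 3)*46)*(-1) = ((13/2)*46)*(-1) = 299*(-1) = -299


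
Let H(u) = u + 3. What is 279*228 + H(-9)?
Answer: 63606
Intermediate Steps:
H(u) = 3 + u
279*228 + H(-9) = 279*228 + (3 - 9) = 63612 - 6 = 63606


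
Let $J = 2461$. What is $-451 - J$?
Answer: $-2912$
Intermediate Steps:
$-451 - J = -451 - 2461 = -2912$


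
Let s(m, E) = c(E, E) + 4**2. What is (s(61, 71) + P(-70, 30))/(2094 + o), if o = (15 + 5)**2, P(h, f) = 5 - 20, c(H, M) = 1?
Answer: 1/1247 ≈ 0.00080192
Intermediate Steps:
s(m, E) = 17 (s(m, E) = 1 + 4**2 = 1 + 16 = 17)
P(h, f) = -15
o = 400 (o = 20**2 = 400)
(s(61, 71) + P(-70, 30))/(2094 + o) = (17 - 15)/(2094 + 400) = 2/2494 = 2*(1/2494) = 1/1247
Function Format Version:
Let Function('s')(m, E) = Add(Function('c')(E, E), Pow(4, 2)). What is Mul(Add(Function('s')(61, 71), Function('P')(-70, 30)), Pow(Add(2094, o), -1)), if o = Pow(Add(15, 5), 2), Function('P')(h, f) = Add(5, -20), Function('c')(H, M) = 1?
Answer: Rational(1, 1247) ≈ 0.00080192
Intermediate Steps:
Function('s')(m, E) = 17 (Function('s')(m, E) = Add(1, Pow(4, 2)) = Add(1, 16) = 17)
Function('P')(h, f) = -15
o = 400 (o = Pow(20, 2) = 400)
Mul(Add(Function('s')(61, 71), Function('P')(-70, 30)), Pow(Add(2094, o), -1)) = Mul(Add(17, -15), Pow(Add(2094, 400), -1)) = Mul(2, Pow(2494, -1)) = Mul(2, Rational(1, 2494)) = Rational(1, 1247)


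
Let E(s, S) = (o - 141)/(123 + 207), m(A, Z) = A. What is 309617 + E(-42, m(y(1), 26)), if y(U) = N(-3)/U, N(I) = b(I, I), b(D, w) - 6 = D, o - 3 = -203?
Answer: 9288479/30 ≈ 3.0962e+5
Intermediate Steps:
o = -200 (o = 3 - 203 = -200)
b(D, w) = 6 + D
N(I) = 6 + I
y(U) = 3/U (y(U) = (6 - 3)/U = 3/U)
E(s, S) = -31/30 (E(s, S) = (-200 - 141)/(123 + 207) = -341/330 = -341*1/330 = -31/30)
309617 + E(-42, m(y(1), 26)) = 309617 - 31/30 = 9288479/30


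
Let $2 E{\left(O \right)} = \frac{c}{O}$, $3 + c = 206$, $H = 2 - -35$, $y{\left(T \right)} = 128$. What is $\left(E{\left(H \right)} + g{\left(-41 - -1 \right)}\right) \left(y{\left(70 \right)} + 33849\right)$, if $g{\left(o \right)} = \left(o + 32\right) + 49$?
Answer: $\frac{109983549}{74} \approx 1.4863 \cdot 10^{6}$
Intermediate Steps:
$H = 37$ ($H = 2 + 35 = 37$)
$c = 203$ ($c = -3 + 206 = 203$)
$g{\left(o \right)} = 81 + o$ ($g{\left(o \right)} = \left(32 + o\right) + 49 = 81 + o$)
$E{\left(O \right)} = \frac{203}{2 O}$ ($E{\left(O \right)} = \frac{203 \frac{1}{O}}{2} = \frac{203}{2 O}$)
$\left(E{\left(H \right)} + g{\left(-41 - -1 \right)}\right) \left(y{\left(70 \right)} + 33849\right) = \left(\frac{203}{2 \cdot 37} + \left(81 - 40\right)\right) \left(128 + 33849\right) = \left(\frac{203}{2} \cdot \frac{1}{37} + \left(81 + \left(-41 + 1\right)\right)\right) 33977 = \left(\frac{203}{74} + \left(81 - 40\right)\right) 33977 = \left(\frac{203}{74} + 41\right) 33977 = \frac{3237}{74} \cdot 33977 = \frac{109983549}{74}$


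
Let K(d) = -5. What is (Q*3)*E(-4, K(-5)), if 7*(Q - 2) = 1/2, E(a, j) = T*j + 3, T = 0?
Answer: 261/14 ≈ 18.643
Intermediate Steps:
E(a, j) = 3 (E(a, j) = 0*j + 3 = 0 + 3 = 3)
Q = 29/14 (Q = 2 + (⅐)/2 = 2 + (⅐)*(½) = 2 + 1/14 = 29/14 ≈ 2.0714)
(Q*3)*E(-4, K(-5)) = ((29/14)*3)*3 = (87/14)*3 = 261/14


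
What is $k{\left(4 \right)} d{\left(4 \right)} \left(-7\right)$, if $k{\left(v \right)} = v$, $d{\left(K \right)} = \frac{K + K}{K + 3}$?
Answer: $-32$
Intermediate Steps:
$d{\left(K \right)} = \frac{2 K}{3 + K}$
$k{\left(4 \right)} d{\left(4 \right)} \left(-7\right) = 4 \cdot 2 \cdot 4 \frac{1}{3 + 4} \left(-7\right) = 4 \cdot 2 \cdot 4 \cdot \frac{1}{7} \left(-7\right) = 4 \cdot \frac{8}{7} \left(-7\right) = \frac{32}{7} \left(-7\right) = -32$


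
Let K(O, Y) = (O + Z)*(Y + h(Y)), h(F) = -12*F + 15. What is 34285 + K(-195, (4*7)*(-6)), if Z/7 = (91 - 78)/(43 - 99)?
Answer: -2656219/8 ≈ -3.3203e+5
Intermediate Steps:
h(F) = 15 - 12*F
Z = -13/8 (Z = 7*((91 - 78)/(43 - 99)) = 7*(13/(-56)) = 7*(13*(-1/56)) = 7*(-13/56) = -13/8 ≈ -1.6250)
K(O, Y) = (15 - 11*Y)*(-13/8 + O) (K(O, Y) = (O - 13/8)*(Y + (15 - 12*Y)) = (-13/8 + O)*(15 - 11*Y) = (15 - 11*Y)*(-13/8 + O))
34285 + K(-195, (4*7)*(-6)) = 34285 + (-195/8 + 15*(-195) + 143*((4*7)*(-6))/8 - 11*(-195)*(4*7)*(-6)) = 34285 + (-195/8 - 2925 + 143*(28*(-6))/8 - 11*(-195)*28*(-6)) = 34285 + (-195/8 - 2925 + (143/8)*(-168) - 11*(-195)*(-168)) = 34285 + (-195/8 - 2925 - 3003 - 360360) = 34285 - 2930499/8 = -2656219/8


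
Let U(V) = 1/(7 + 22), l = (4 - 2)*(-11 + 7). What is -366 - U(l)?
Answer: -10615/29 ≈ -366.03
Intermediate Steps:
l = -8 (l = 2*(-4) = -8)
U(V) = 1/29
-366 - U(l) = -366 - 1*1/29 = -366 - 1/29 = -10615/29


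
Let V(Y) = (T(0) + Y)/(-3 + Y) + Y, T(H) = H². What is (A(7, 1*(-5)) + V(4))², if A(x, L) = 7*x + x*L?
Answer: 484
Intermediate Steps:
V(Y) = Y + Y/(-3 + Y) (V(Y) = (0² + Y)/(-3 + Y) + Y = (0 + Y)/(-3 + Y) + Y = Y/(-3 + Y) + Y = Y + Y/(-3 + Y))
A(x, L) = 7*x + L*x
(A(7, 1*(-5)) + V(4))² = (7*(7 + 1*(-5)) + 4*(-2 + 4)/(-3 + 4))² = (7*(7 - 5) + 4*2/1)² = (7*2 + 4*1*2)² = (14 + 8)² = 22² = 484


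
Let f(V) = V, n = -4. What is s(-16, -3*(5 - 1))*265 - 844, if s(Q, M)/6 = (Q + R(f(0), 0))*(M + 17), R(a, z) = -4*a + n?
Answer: -159844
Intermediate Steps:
R(a, z) = -4 - 4*a (R(a, z) = -4*a - 4 = -4 - 4*a)
s(Q, M) = 6*(-4 + Q)*(17 + M) (s(Q, M) = 6*((Q + (-4 - 4*0))*(M + 17)) = 6*((Q + (-4 + 0))*(17 + M)) = 6*((Q - 4)*(17 + M)) = 6*((-4 + Q)*(17 + M)) = 6*(-4 + Q)*(17 + M))
s(-16, -3*(5 - 1))*265 - 844 = (-408 - (-72)*(5 - 1) + 102*(-16) + 6*(-3*(5 - 1))*(-16))*265 - 844 = (-408 - (-72)*4 - 1632 + 6*(-3*4)*(-16))*265 - 844 = (-408 - 24*(-12) - 1632 + 6*(-12)*(-16))*265 - 844 = (-408 + 288 - 1632 + 1152)*265 - 844 = -600*265 - 844 = -159000 - 844 = -159844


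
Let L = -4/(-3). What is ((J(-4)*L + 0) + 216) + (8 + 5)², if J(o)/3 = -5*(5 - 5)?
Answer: 385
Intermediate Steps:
J(o) = 0 (J(o) = 3*(-5*(5 - 5)) = 3*(-5*0) = 3*0 = 0)
L = 4/3 (L = -4*(-⅓) = 4/3 ≈ 1.3333)
((J(-4)*L + 0) + 216) + (8 + 5)² = ((0*(4/3) + 0) + 216) + (8 + 5)² = ((0 + 0) + 216) + 13² = (0 + 216) + 169 = 216 + 169 = 385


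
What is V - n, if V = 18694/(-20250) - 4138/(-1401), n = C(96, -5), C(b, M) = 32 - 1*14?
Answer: -75510049/4728375 ≈ -15.970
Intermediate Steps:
C(b, M) = 18 (C(b, M) = 32 - 14 = 18)
n = 18
V = 9600701/4728375 (V = 18694*(-1/20250) - 4138*(-1/1401) = -9347/10125 + 4138/1401 = 9600701/4728375 ≈ 2.0304)
V - n = 9600701/4728375 - 1*18 = 9600701/4728375 - 18 = -75510049/4728375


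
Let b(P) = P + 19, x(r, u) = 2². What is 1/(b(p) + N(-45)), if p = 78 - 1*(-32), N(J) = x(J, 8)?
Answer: 1/133 ≈ 0.0075188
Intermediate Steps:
x(r, u) = 4
N(J) = 4
p = 110 (p = 78 + 32 = 110)
b(P) = 19 + P
1/(b(p) + N(-45)) = 1/((19 + 110) + 4) = 1/(129 + 4) = 1/133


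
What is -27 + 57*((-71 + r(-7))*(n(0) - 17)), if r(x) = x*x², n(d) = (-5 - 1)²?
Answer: -448389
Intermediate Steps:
n(d) = 36 (n(d) = (-6)² = 36)
r(x) = x³
-27 + 57*((-71 + r(-7))*(n(0) - 17)) = -27 + 57*((-71 + (-7)³)*(36 - 17)) = -27 + 57*((-71 - 343)*19) = -27 + 57*(-414*19) = -27 + 57*(-7866) = -27 - 448362 = -448389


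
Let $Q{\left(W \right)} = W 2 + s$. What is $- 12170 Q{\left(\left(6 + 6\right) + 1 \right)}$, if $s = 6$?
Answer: $-389440$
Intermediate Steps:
$Q{\left(W \right)} = 6 + 2 W$ ($Q{\left(W \right)} = W 2 + 6 = 2 W + 6 = 6 + 2 W$)
$- 12170 Q{\left(\left(6 + 6\right) + 1 \right)} = - 12170 \left(6 + 2 \left(\left(6 + 6\right) + 1\right)\right) = - 12170 \left(6 + 2 \left(12 + 1\right)\right) = - 12170 \left(6 + 2 \cdot 13\right) = - 12170 \left(6 + 26\right) = \left(-12170\right) 32 = -389440$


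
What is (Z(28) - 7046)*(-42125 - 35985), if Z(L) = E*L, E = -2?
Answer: 554737220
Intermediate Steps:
Z(L) = -2*L
(Z(28) - 7046)*(-42125 - 35985) = (-2*28 - 7046)*(-42125 - 35985) = (-56 - 7046)*(-78110) = -7102*(-78110) = 554737220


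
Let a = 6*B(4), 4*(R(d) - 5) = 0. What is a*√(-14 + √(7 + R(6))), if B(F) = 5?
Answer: 30*√(-14 + 2*√3) ≈ 97.377*I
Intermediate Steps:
R(d) = 5 (R(d) = 5 + (¼)*0 = 5 + 0 = 5)
a = 30 (a = 6*5 = 30)
a*√(-14 + √(7 + R(6))) = 30*√(-14 + √(7 + 5)) = 30*√(-14 + √12) = 30*√(-14 + 2*√3)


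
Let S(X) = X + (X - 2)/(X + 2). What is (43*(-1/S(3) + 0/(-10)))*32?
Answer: -430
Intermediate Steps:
S(X) = X + (-2 + X)/(2 + X)
(43*(-1/S(3) + 0/(-10)))*32 = (43*(-1/((-2 + 3² + 3*3)/(2 + 3)) + 0/(-10)))*32 = (43*(-1/((-2 + 9 + 9)/5) + 0*(-⅒)))*32 = (43*(-1/((⅕)*16) + 0))*32 = (43*(-1/16/5 + 0))*32 = (43*(-1*5/16 + 0))*32 = (43*(-5/16 + 0))*32 = (43*(-5/16))*32 = -215/16*32 = -430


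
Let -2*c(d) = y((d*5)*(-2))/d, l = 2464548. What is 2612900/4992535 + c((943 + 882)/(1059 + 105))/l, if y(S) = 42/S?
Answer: 1787330428210185238/3415095797551053125 ≈ 0.52336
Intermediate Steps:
c(d) = 21/(10*d²) (c(d) = -42/(((d*5)*(-2)))/(2*d) = -42/(((5*d)*(-2)))/(2*d) = -42/((-10*d))/(2*d) = -42*(-1/(10*d))/(2*d) = -(-21/(5*d))/(2*d) = -(-21)/(10*d²) = 21/(10*d²))
2612900/4992535 + c((943 + 882)/(1059 + 105))/l = 2612900/4992535 + (21/(10*((943 + 882)/(1059 + 105))²))/2464548 = 2612900*(1/4992535) + (21/(10*(1825/1164)²))*(1/2464548) = 522580/998507 + (21/(10*(1825*(1/1164))²))*(1/2464548) = 522580/998507 + (21/(10*(1825/1164)²))*(1/2464548) = 522580/998507 + ((21/10)*(1354896/3330625))*(1/2464548) = 522580/998507 + (14226408/16653125)*(1/2464548) = 522580/998507 + 1185534/3420202159375 = 1787330428210185238/3415095797551053125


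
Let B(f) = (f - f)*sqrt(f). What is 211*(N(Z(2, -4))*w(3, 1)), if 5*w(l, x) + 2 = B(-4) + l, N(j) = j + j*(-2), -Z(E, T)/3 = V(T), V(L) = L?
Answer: -2532/5 ≈ -506.40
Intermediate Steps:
Z(E, T) = -3*T
N(j) = -j (N(j) = j - 2*j = -j)
B(f) = 0 (B(f) = 0*sqrt(f) = 0)
w(l, x) = -2/5 + l/5 (w(l, x) = -2/5 + (0 + l)/5 = -2/5 + l/5)
211*(N(Z(2, -4))*w(3, 1)) = 211*((-(-3)*(-4))*(-2/5 + (1/5)*3)) = 211*((-1*12)*(-2/5 + 3/5)) = 211*(-12*1/5) = 211*(-12/5) = -2532/5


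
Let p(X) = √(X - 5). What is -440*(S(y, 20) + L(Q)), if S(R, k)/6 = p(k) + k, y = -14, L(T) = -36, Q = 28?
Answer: -36960 - 2640*√15 ≈ -47185.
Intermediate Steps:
p(X) = √(-5 + X)
S(R, k) = 6*k + 6*√(-5 + k) (S(R, k) = 6*(√(-5 + k) + k) = 6*(k + √(-5 + k)) = 6*k + 6*√(-5 + k))
-440*(S(y, 20) + L(Q)) = -440*((6*20 + 6*√(-5 + 20)) - 36) = -440*((120 + 6*√15) - 36) = -440*(84 + 6*√15) = -36960 - 2640*√15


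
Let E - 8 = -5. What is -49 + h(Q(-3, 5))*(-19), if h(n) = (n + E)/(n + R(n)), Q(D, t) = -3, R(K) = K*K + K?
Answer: -49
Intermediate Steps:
R(K) = K + K**2 (R(K) = K**2 + K = K + K**2)
E = 3 (E = 8 - 5 = 3)
h(n) = (3 + n)/(n + n*(1 + n)) (h(n) = (n + 3)/(n + n*(1 + n)) = (3 + n)/(n + n*(1 + n)))
-49 + h(Q(-3, 5))*(-19) = -49 + ((3 - 3)/((-3)*(2 - 3)))*(-19) = -49 - 1/3*0/(-1)*(-19) = -49 - 1/3*(-1)*0*(-19) = -49 + 0*(-19) = -49 + 0 = -49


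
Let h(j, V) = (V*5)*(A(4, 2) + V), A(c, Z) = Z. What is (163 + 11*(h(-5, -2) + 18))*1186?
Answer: 428146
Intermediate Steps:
h(j, V) = 5*V*(2 + V) (h(j, V) = (V*5)*(2 + V) = (5*V)*(2 + V) = 5*V*(2 + V))
(163 + 11*(h(-5, -2) + 18))*1186 = (163 + 11*(5*(-2)*(2 - 2) + 18))*1186 = (163 + 11*(5*(-2)*0 + 18))*1186 = (163 + 11*(0 + 18))*1186 = (163 + 11*18)*1186 = (163 + 198)*1186 = 361*1186 = 428146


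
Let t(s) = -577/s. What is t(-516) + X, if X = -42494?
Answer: -21926327/516 ≈ -42493.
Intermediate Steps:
t(-516) + X = -577/(-516) - 42494 = -577*(-1/516) - 42494 = 577/516 - 42494 = -21926327/516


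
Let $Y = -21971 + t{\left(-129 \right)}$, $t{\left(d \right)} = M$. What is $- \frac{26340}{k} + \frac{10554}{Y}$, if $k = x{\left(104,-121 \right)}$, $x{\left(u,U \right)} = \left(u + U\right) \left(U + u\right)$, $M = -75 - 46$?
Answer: $- \frac{97492231}{1064098} \approx -91.62$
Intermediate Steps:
$M = -121$ ($M = -75 - 46 = -121$)
$x{\left(u,U \right)} = \left(U + u\right)^{2}$ ($x{\left(u,U \right)} = \left(U + u\right) \left(U + u\right) = \left(U + u\right)^{2}$)
$t{\left(d \right)} = -121$
$k = 289$ ($k = \left(-121 + 104\right)^{2} = \left(-17\right)^{2} = 289$)
$Y = -22092$ ($Y = -21971 - 121 = -22092$)
$- \frac{26340}{k} + \frac{10554}{Y} = - \frac{26340}{289} + \frac{10554}{-22092} = \left(-26340\right) \frac{1}{289} + 10554 \left(- \frac{1}{22092}\right) = - \frac{26340}{289} - \frac{1759}{3682} = - \frac{97492231}{1064098}$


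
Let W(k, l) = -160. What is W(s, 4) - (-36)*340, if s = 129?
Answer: 12080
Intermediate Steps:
W(s, 4) - (-36)*340 = -160 - (-36)*340 = -160 - 1*(-12240) = -160 + 12240 = 12080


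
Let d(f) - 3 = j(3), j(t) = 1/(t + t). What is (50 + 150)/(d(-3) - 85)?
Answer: -1200/491 ≈ -2.4440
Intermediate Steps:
j(t) = 1/(2*t)
d(f) = 19/6 (d(f) = 3 + (½)/3 = 3 + (½)*(⅓) = 3 + ⅙ = 19/6)
(50 + 150)/(d(-3) - 85) = (50 + 150)/(19/6 - 85) = 200/(-491/6) = -6/491*200 = -1200/491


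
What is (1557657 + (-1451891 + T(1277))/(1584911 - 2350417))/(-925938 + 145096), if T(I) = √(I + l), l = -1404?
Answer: -170342461619/85391319436 + I*√127/597739236052 ≈ -1.9948 + 1.8853e-11*I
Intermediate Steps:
T(I) = √(-1404 + I) (T(I) = √(I - 1404) = √(-1404 + I))
(1557657 + (-1451891 + T(1277))/(1584911 - 2350417))/(-925938 + 145096) = (1557657 + (-1451891 + √(-1404 + 1277))/(1584911 - 2350417))/(-925938 + 145096) = (1557657 + (-1451891 + √(-127))/(-765506))/(-780842) = (1557657 + (-1451891 + I*√127)*(-1/765506))*(-1/780842) = (1557657 + (207413/109358 - I*√127/765506))*(-1/780842) = (170342461619/109358 - I*√127/765506)*(-1/780842) = -170342461619/85391319436 + I*√127/597739236052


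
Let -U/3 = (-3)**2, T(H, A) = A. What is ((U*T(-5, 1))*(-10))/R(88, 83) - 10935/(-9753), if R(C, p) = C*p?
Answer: 13750425/11872652 ≈ 1.1582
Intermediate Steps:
U = -27 (U = -3*(-3)**2 = -3*9 = -27)
((U*T(-5, 1))*(-10))/R(88, 83) - 10935/(-9753) = (-27*1*(-10))/((88*83)) - 10935/(-9753) = -27*(-10)/7304 - 10935*(-1/9753) = 270*(1/7304) + 3645/3251 = 135/3652 + 3645/3251 = 13750425/11872652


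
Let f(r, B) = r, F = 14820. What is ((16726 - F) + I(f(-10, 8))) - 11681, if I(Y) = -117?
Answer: -9892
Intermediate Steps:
((16726 - F) + I(f(-10, 8))) - 11681 = ((16726 - 1*14820) - 117) - 11681 = ((16726 - 14820) - 117) - 11681 = (1906 - 117) - 11681 = 1789 - 11681 = -9892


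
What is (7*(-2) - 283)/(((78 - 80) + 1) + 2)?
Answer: -297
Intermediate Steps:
(7*(-2) - 283)/(((78 - 80) + 1) + 2) = (-14 - 283)/((-2 + 1) + 2) = -297/(-1 + 2) = -297/1 = -297*1 = -297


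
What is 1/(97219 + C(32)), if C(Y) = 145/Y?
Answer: 32/3111153 ≈ 1.0286e-5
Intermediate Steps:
1/(97219 + C(32)) = 1/(97219 + 145/32) = 1/(3111153/32) = 32/3111153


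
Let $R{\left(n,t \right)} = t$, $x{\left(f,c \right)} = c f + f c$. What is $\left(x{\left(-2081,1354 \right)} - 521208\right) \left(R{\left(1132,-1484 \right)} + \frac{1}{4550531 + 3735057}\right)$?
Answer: $\frac{18924964695499149}{2071397} \approx 9.1363 \cdot 10^{9}$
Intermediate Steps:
$x{\left(f,c \right)} = 2 c f$ ($x{\left(f,c \right)} = c f + c f = 2 c f$)
$\left(x{\left(-2081,1354 \right)} - 521208\right) \left(R{\left(1132,-1484 \right)} + \frac{1}{4550531 + 3735057}\right) = \left(2 \cdot 1354 \left(-2081\right) - 521208\right) \left(-1484 + \frac{1}{4550531 + 3735057}\right) = \left(-5635348 - 521208\right) \left(-1484 + \frac{1}{8285588}\right) = - 6156556 \left(-1484 + \frac{1}{8285588}\right) = \left(-6156556\right) \left(- \frac{12295812591}{8285588}\right) = \frac{18924964695499149}{2071397}$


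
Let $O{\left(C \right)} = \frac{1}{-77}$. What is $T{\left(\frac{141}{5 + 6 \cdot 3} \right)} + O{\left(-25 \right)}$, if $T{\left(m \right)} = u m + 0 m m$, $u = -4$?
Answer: $- \frac{43451}{1771} \approx -24.535$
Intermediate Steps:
$O{\left(C \right)} = - \frac{1}{77}$
$T{\left(m \right)} = - 4 m$ ($T{\left(m \right)} = - 4 m + 0 m m = - 4 m + 0 m = - 4 m + 0 = - 4 m$)
$T{\left(\frac{141}{5 + 6 \cdot 3} \right)} + O{\left(-25 \right)} = - 4 \frac{141}{5 + 6 \cdot 3} - \frac{1}{77} = - 4 \frac{141}{5 + 18} - \frac{1}{77} = - 4 \cdot \frac{141}{23} - \frac{1}{77} = - 4 \cdot 141 \cdot \frac{1}{23} - \frac{1}{77} = \left(-4\right) \frac{141}{23} - \frac{1}{77} = - \frac{564}{23} - \frac{1}{77} = - \frac{43451}{1771}$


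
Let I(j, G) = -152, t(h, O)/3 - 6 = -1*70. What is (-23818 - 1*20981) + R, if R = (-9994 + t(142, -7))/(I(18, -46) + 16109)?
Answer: -714867829/15957 ≈ -44800.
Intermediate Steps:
t(h, O) = -192 (t(h, O) = 18 + 3*(-1*70) = 18 + 3*(-70) = 18 - 210 = -192)
R = -10186/15957 (R = (-9994 - 192)/(-152 + 16109) = -10186/15957 ≈ -0.63834)
(-23818 - 1*20981) + R = (-23818 - 1*20981) - 10186/15957 = (-23818 - 20981) - 10186/15957 = -44799 - 10186/15957 = -714867829/15957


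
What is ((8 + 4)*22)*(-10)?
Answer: -2640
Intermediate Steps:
((8 + 4)*22)*(-10) = (12*22)*(-10) = 264*(-10) = -2640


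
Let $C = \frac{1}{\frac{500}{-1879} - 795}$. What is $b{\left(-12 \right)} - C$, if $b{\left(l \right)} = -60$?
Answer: $- \frac{89656421}{1494305} \approx -59.999$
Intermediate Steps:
$C = - \frac{1879}{1494305}$ ($C = \frac{1}{500 \left(- \frac{1}{1879}\right) - 795} = \frac{1}{- \frac{500}{1879} - 795} = \frac{1}{- \frac{1494305}{1879}} = - \frac{1879}{1494305} \approx -0.0012574$)
$b{\left(-12 \right)} - C = -60 - - \frac{1879}{1494305} = -60 + \frac{1879}{1494305} = - \frac{89656421}{1494305}$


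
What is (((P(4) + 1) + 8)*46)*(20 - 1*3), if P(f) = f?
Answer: 10166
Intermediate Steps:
(((P(4) + 1) + 8)*46)*(20 - 1*3) = (((4 + 1) + 8)*46)*(20 - 1*3) = ((5 + 8)*46)*(20 - 3) = (13*46)*17 = 598*17 = 10166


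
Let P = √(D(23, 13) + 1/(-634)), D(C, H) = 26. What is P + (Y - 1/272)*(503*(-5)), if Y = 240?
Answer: -164176685/272 + √10450222/634 ≈ -6.0359e+5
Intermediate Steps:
P = √10450222/634 (P = √(26 + 1/(-634)) = √(26 - 1/634) = √(16483/634) = √10450222/634 ≈ 5.0989)
P + (Y - 1/272)*(503*(-5)) = √10450222/634 + (240 - 1/272)*(503*(-5)) = √10450222/634 + (240 - 1*1/272)*(-2515) = √10450222/634 + (240 - 1/272)*(-2515) = √10450222/634 + (65279/272)*(-2515) = √10450222/634 - 164176685/272 = -164176685/272 + √10450222/634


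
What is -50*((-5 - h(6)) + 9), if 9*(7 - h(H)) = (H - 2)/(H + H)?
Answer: 4000/27 ≈ 148.15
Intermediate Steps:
h(H) = 7 - (-2 + H)/(18*H) (h(H) = 7 - (H - 2)/(9*(H + H)) = 7 - (-2 + H)/(9*(2*H)) = 7 - (-2 + H)*1/(2*H)/9 = 7 - (-2 + H)/(18*H))
-50*((-5 - h(6)) + 9) = -50*((-5 - (2 + 125*6)/(18*6)) + 9) = -50*((-5 - (2 + 750)/(18*6)) + 9) = -50*((-5 - 752/(18*6)) + 9) = -50*((-5 - 1*188/27) + 9) = -50*((-5 - 188/27) + 9) = -50*(-323/27 + 9) = -50*(-80/27) = 4000/27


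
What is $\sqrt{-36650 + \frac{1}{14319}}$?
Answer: $\frac{i \sqrt{834943036259}}{4773} \approx 191.44 i$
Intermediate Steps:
$\sqrt{-36650 + \frac{1}{14319}} = \sqrt{- \frac{524791349}{14319}} = \frac{i \sqrt{834943036259}}{4773}$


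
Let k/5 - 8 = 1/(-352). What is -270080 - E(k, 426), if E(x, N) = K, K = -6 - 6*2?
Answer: -270062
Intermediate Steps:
K = -18 (K = -6 - 12 = -18)
k = 14075/352 (k = 40 + 5/(-352) = 40 + 5*(-1/352) = 40 - 5/352 = 14075/352 ≈ 39.986)
E(x, N) = -18
-270080 - E(k, 426) = -270080 - 1*(-18) = -270080 + 18 = -270062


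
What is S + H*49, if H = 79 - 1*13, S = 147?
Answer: 3381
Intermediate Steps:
H = 66 (H = 79 - 13 = 66)
S + H*49 = 147 + 66*49 = 147 + 3234 = 3381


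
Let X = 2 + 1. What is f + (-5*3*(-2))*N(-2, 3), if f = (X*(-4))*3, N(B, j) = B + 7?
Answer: 114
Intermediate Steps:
N(B, j) = 7 + B
X = 3
f = -36 (f = (3*(-4))*3 = -12*3 = -36)
f + (-5*3*(-2))*N(-2, 3) = -36 + (-5*3*(-2))*(7 - 2) = -36 - 15*(-2)*5 = -36 + 30*5 = -36 + 150 = 114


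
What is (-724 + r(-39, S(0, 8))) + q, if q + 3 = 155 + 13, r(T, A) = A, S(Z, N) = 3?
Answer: -556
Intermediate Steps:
q = 165 (q = -3 + (155 + 13) = -3 + 168 = 165)
(-724 + r(-39, S(0, 8))) + q = (-724 + 3) + 165 = -721 + 165 = -556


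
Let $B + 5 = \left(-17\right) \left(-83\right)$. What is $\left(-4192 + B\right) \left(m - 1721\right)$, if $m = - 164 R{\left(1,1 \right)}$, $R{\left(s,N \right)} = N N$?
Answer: $5251610$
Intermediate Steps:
$R{\left(s,N \right)} = N^{2}$
$B = 1406$ ($B = -5 - -1411 = -5 + 1411 = 1406$)
$m = -164$ ($m = - 164 \cdot 1^{2} = \left(-164\right) 1 = -164$)
$\left(-4192 + B\right) \left(m - 1721\right) = \left(-4192 + 1406\right) \left(-164 - 1721\right) = \left(-2786\right) \left(-1885\right) = 5251610$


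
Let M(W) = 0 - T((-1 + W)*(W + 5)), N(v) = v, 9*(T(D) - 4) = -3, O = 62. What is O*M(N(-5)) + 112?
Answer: -346/3 ≈ -115.33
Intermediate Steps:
T(D) = 11/3 (T(D) = 4 + (⅑)*(-3) = 4 - ⅓ = 11/3)
M(W) = -11/3 (M(W) = 0 - 1*11/3 = 0 - 11/3 = -11/3)
O*M(N(-5)) + 112 = 62*(-11/3) + 112 = -682/3 + 112 = -346/3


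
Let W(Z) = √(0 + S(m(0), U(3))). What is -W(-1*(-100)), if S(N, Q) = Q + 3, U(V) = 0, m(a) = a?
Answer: -√3 ≈ -1.7320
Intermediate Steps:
S(N, Q) = 3 + Q
W(Z) = √3 (W(Z) = √(0 + (3 + 0)) = √(0 + 3) = √3)
-W(-1*(-100)) = -√3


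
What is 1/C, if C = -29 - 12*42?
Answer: -1/533 ≈ -0.0018762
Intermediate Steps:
C = -533 (C = -29 - 504 = -533)
1/C = 1/(-533) = -1/533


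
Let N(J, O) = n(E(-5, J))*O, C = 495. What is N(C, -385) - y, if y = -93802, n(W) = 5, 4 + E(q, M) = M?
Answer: 91877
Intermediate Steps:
E(q, M) = -4 + M
N(J, O) = 5*O
N(C, -385) - y = 5*(-385) - 1*(-93802) = -1925 + 93802 = 91877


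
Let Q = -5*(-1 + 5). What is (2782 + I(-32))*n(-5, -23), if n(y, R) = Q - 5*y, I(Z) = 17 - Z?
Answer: 14155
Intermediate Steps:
Q = -20 (Q = -5*4 = -20)
n(y, R) = -20 - 5*y
(2782 + I(-32))*n(-5, -23) = (2782 + (17 - 1*(-32)))*(-20 - 5*(-5)) = (2782 + (17 + 32))*(-20 + 25) = (2782 + 49)*5 = 2831*5 = 14155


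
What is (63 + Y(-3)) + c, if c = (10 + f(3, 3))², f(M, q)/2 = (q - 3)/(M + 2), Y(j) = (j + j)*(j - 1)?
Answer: 187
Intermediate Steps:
Y(j) = 2*j*(-1 + j) (Y(j) = (2*j)*(-1 + j) = 2*j*(-1 + j))
f(M, q) = 2*(-3 + q)/(2 + M) (f(M, q) = 2*((q - 3)/(M + 2)) = 2*((-3 + q)/(2 + M)) = 2*(-3 + q)/(2 + M))
c = 100 (c = (10 + 2*(-3 + 3)/(2 + 3))² = (10 + 2*0/5)² = (10 + 2*(⅕)*0)² = (10 + 0)² = 10² = 100)
(63 + Y(-3)) + c = (63 + 2*(-3)*(-1 - 3)) + 100 = (63 + 2*(-3)*(-4)) + 100 = (63 + 24) + 100 = 87 + 100 = 187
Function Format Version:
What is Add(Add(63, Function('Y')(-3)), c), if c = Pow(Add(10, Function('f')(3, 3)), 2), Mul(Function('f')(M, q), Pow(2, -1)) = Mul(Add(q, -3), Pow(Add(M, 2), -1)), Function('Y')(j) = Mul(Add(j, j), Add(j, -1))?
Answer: 187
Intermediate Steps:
Function('Y')(j) = Mul(2, j, Add(-1, j)) (Function('Y')(j) = Mul(Mul(2, j), Add(-1, j)) = Mul(2, j, Add(-1, j)))
Function('f')(M, q) = Mul(2, Pow(Add(2, M), -1), Add(-3, q)) (Function('f')(M, q) = Mul(2, Mul(Add(q, -3), Pow(Add(M, 2), -1))) = Mul(2, Mul(Add(-3, q), Pow(Add(2, M), -1))) = Mul(2, Mul(Pow(Add(2, M), -1), Add(-3, q))) = Mul(2, Pow(Add(2, M), -1), Add(-3, q)))
c = 100 (c = Pow(Add(10, Mul(2, Pow(Add(2, 3), -1), Add(-3, 3))), 2) = Pow(Add(10, Mul(2, Pow(5, -1), 0)), 2) = Pow(Add(10, Mul(2, Rational(1, 5), 0)), 2) = Pow(Add(10, 0), 2) = Pow(10, 2) = 100)
Add(Add(63, Function('Y')(-3)), c) = Add(Add(63, Mul(2, -3, Add(-1, -3))), 100) = Add(Add(63, Mul(2, -3, -4)), 100) = Add(Add(63, 24), 100) = Add(87, 100) = 187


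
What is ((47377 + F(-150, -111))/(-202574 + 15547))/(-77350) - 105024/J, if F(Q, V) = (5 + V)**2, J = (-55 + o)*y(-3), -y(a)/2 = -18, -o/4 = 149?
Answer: 18087322712227/4036164227550 ≈ 4.4813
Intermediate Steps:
o = -596 (o = -4*149 = -596)
y(a) = 36 (y(a) = -2*(-18) = 36)
J = -23436 (J = (-55 - 596)*36 = -651*36 = -23436)
((47377 + F(-150, -111))/(-202574 + 15547))/(-77350) - 105024/J = ((47377 + (5 - 111)**2)/(-202574 + 15547))/(-77350) - 105024/(-23436) = ((47377 + (-106)**2)/(-187027))*(-1/77350) - 105024*(-1/23436) = ((47377 + 11236)*(-1/187027))*(-1/77350) + 8752/1953 = (58613*(-1/187027))*(-1/77350) + 8752/1953 = -58613/187027*(-1/77350) + 8752/1953 = 58613/14466538450 + 8752/1953 = 18087322712227/4036164227550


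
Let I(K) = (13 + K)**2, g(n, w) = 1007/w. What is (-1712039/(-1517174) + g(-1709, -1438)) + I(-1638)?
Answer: 1440260623482591/545424053 ≈ 2.6406e+6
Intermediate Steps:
(-1712039/(-1517174) + g(-1709, -1438)) + I(-1638) = (-1712039/(-1517174) + 1007/(-1438)) + (13 - 1638)**2 = (-1712039*(-1/1517174) + 1007*(-1/1438)) + (-1625)**2 = (1712039/1517174 - 1007/1438) + 2640625 = 233529466/545424053 + 2640625 = 1440260623482591/545424053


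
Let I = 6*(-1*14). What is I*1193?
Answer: -100212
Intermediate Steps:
I = -84 (I = 6*(-14) = -84)
I*1193 = -84*1193 = -100212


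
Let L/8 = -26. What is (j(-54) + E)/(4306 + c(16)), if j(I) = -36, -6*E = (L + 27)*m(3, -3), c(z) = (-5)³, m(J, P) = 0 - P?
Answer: 109/8362 ≈ 0.013035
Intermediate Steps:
m(J, P) = -P
c(z) = -125
L = -208 (L = 8*(-26) = -208)
E = 181/2 (E = -(-208 + 27)*(-1*(-3))/6 = -(-181)*3/6 = -⅙*(-543) = 181/2 ≈ 90.500)
(j(-54) + E)/(4306 + c(16)) = (-36 + 181/2)/(4306 - 125) = (109/2)/4181 = (109/2)*(1/4181) = 109/8362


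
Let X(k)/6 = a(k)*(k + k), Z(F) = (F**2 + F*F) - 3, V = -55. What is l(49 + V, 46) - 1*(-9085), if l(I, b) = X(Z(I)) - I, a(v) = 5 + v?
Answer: 70363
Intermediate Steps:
Z(F) = -3 + 2*F**2 (Z(F) = (F**2 + F**2) - 3 = 2*F**2 - 3 = -3 + 2*F**2)
X(k) = 12*k*(5 + k) (X(k) = 6*((5 + k)*(k + k)) = 6*((5 + k)*(2*k)) = 6*(2*k*(5 + k)) = 12*k*(5 + k))
l(I, b) = -I + 12*(-3 + 2*I**2)*(2 + 2*I**2) (l(I, b) = 12*(-3 + 2*I**2)*(5 + (-3 + 2*I**2)) - I = 12*(-3 + 2*I**2)*(2 + 2*I**2) - I = -I + 12*(-3 + 2*I**2)*(2 + 2*I**2))
l(49 + V, 46) - 1*(-9085) = (-72 - (49 - 55) - 24*(49 - 55)**2 + 48*(49 - 55)**4) - 1*(-9085) = (-72 - 1*(-6) - 24*(-6)**2 + 48*(-6)**4) + 9085 = (-72 + 6 - 24*36 + 48*1296) + 9085 = (-72 + 6 - 864 + 62208) + 9085 = 61278 + 9085 = 70363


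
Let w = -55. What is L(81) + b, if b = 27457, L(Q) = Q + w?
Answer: 27483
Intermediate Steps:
L(Q) = -55 + Q (L(Q) = Q - 55 = -55 + Q)
L(81) + b = (-55 + 81) + 27457 = 26 + 27457 = 27483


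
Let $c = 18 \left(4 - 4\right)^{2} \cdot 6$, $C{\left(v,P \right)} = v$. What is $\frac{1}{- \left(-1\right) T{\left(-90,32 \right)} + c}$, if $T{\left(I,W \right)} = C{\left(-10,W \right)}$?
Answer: $- \frac{1}{10} \approx -0.1$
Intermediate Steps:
$T{\left(I,W \right)} = -10$
$c = 0$ ($c = 18 \cdot 0^{2} \cdot 6 = 18 \cdot 0 \cdot 6 = 0 \cdot 6 = 0$)
$\frac{1}{- \left(-1\right) T{\left(-90,32 \right)} + c} = \frac{1}{- \left(-1\right) \left(-10\right) + 0} = \frac{1}{\left(-1\right) 10 + 0} = \frac{1}{-10 + 0} = \frac{1}{-10} = - \frac{1}{10}$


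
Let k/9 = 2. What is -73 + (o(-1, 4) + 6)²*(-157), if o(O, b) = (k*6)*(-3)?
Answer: -15876541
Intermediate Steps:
k = 18 (k = 9*2 = 18)
o(O, b) = -324 (o(O, b) = (18*6)*(-3) = 108*(-3) = -324)
-73 + (o(-1, 4) + 6)²*(-157) = -73 + (-324 + 6)²*(-157) = -73 + (-318)²*(-157) = -73 + 101124*(-157) = -73 - 15876468 = -15876541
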